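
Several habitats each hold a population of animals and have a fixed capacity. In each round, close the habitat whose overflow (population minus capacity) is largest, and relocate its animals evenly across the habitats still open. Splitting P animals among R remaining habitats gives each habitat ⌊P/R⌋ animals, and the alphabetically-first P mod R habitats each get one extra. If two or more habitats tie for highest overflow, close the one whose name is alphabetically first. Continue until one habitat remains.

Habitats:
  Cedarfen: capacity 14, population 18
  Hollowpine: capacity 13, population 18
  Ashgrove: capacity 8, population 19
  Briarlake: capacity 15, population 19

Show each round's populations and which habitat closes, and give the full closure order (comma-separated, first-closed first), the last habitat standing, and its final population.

Closure order: Ashgrove, Briarlake, Hollowpine
Last habitat: Cedarfen with 74 animals

Round 1: Ashgrove=19 Briarlake=19 Cedarfen=18 Hollowpine=18 → close Ashgrove (overflow 11)
  19÷3 = 6 each, +1 to first 1
Round 2: Briarlake=26 Cedarfen=24 Hollowpine=24 → close Briarlake (overflow 11)
  26÷2 = 13 each, +1 to first 0
Round 3: Cedarfen=37 Hollowpine=37 → close Hollowpine (overflow 24)
  37÷1 = 37 each, +1 to first 0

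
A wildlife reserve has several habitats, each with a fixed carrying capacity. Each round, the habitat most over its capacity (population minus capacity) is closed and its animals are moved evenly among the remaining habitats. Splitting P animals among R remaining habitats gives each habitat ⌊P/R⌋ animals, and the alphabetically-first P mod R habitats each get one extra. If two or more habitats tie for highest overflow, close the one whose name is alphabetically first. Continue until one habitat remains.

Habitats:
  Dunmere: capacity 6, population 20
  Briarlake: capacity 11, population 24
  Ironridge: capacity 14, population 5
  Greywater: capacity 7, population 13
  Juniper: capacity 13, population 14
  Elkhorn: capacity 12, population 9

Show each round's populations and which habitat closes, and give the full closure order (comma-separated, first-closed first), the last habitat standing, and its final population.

Round 1: Briarlake=24 Dunmere=20 Elkhorn=9 Greywater=13 Ironridge=5 Juniper=14 → close Dunmere (overflow 14)
  20÷5 = 4 each, +1 to first 0
Round 2: Briarlake=28 Elkhorn=13 Greywater=17 Ironridge=9 Juniper=18 → close Briarlake (overflow 17)
  28÷4 = 7 each, +1 to first 0
Round 3: Elkhorn=20 Greywater=24 Ironridge=16 Juniper=25 → close Greywater (overflow 17)
  24÷3 = 8 each, +1 to first 0
Round 4: Elkhorn=28 Ironridge=24 Juniper=33 → close Juniper (overflow 20)
  33÷2 = 16 each, +1 to first 1
Round 5: Elkhorn=45 Ironridge=40 → close Elkhorn (overflow 33)
  45÷1 = 45 each, +1 to first 0

Closure order: Dunmere, Briarlake, Greywater, Juniper, Elkhorn
Last habitat: Ironridge with 85 animals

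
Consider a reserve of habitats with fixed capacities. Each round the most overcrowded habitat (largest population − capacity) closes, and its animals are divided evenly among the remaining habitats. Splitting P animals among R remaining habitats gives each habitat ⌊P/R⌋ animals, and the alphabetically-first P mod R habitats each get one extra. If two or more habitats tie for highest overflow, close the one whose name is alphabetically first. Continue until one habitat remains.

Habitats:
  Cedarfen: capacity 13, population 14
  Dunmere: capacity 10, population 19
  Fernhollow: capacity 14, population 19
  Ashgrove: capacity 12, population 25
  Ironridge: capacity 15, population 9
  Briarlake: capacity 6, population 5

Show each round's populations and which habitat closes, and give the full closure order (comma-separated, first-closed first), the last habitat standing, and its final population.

Round 1: Ashgrove=25 Briarlake=5 Cedarfen=14 Dunmere=19 Fernhollow=19 Ironridge=9 → close Ashgrove (overflow 13)
  25÷5 = 5 each, +1 to first 0
Round 2: Briarlake=10 Cedarfen=19 Dunmere=24 Fernhollow=24 Ironridge=14 → close Dunmere (overflow 14)
  24÷4 = 6 each, +1 to first 0
Round 3: Briarlake=16 Cedarfen=25 Fernhollow=30 Ironridge=20 → close Fernhollow (overflow 16)
  30÷3 = 10 each, +1 to first 0
Round 4: Briarlake=26 Cedarfen=35 Ironridge=30 → close Cedarfen (overflow 22)
  35÷2 = 17 each, +1 to first 1
Round 5: Briarlake=44 Ironridge=47 → close Briarlake (overflow 38)
  44÷1 = 44 each, +1 to first 0

Closure order: Ashgrove, Dunmere, Fernhollow, Cedarfen, Briarlake
Last habitat: Ironridge with 91 animals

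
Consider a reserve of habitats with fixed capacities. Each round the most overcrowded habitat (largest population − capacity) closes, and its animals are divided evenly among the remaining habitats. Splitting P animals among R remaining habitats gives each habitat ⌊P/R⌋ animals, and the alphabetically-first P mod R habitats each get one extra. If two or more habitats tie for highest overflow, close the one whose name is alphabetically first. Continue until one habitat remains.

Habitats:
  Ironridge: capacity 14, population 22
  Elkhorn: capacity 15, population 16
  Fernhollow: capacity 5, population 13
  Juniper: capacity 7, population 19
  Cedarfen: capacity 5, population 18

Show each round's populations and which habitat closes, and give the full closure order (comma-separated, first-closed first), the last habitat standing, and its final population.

Round 1: Cedarfen=18 Elkhorn=16 Fernhollow=13 Ironridge=22 Juniper=19 → close Cedarfen (overflow 13)
  18÷4 = 4 each, +1 to first 2
Round 2: Elkhorn=21 Fernhollow=18 Ironridge=26 Juniper=23 → close Juniper (overflow 16)
  23÷3 = 7 each, +1 to first 2
Round 3: Elkhorn=29 Fernhollow=26 Ironridge=33 → close Fernhollow (overflow 21)
  26÷2 = 13 each, +1 to first 0
Round 4: Elkhorn=42 Ironridge=46 → close Ironridge (overflow 32)
  46÷1 = 46 each, +1 to first 0

Closure order: Cedarfen, Juniper, Fernhollow, Ironridge
Last habitat: Elkhorn with 88 animals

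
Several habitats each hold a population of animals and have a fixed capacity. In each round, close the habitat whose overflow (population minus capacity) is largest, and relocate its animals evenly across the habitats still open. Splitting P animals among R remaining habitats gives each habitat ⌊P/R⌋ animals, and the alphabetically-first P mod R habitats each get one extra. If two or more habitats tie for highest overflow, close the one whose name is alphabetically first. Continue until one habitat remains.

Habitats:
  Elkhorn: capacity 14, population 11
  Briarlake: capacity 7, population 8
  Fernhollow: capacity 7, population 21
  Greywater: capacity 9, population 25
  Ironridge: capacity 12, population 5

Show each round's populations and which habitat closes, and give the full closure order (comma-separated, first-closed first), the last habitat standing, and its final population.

Round 1: Briarlake=8 Elkhorn=11 Fernhollow=21 Greywater=25 Ironridge=5 → close Greywater (overflow 16)
  25÷4 = 6 each, +1 to first 1
Round 2: Briarlake=15 Elkhorn=17 Fernhollow=27 Ironridge=11 → close Fernhollow (overflow 20)
  27÷3 = 9 each, +1 to first 0
Round 3: Briarlake=24 Elkhorn=26 Ironridge=20 → close Briarlake (overflow 17)
  24÷2 = 12 each, +1 to first 0
Round 4: Elkhorn=38 Ironridge=32 → close Elkhorn (overflow 24)
  38÷1 = 38 each, +1 to first 0

Closure order: Greywater, Fernhollow, Briarlake, Elkhorn
Last habitat: Ironridge with 70 animals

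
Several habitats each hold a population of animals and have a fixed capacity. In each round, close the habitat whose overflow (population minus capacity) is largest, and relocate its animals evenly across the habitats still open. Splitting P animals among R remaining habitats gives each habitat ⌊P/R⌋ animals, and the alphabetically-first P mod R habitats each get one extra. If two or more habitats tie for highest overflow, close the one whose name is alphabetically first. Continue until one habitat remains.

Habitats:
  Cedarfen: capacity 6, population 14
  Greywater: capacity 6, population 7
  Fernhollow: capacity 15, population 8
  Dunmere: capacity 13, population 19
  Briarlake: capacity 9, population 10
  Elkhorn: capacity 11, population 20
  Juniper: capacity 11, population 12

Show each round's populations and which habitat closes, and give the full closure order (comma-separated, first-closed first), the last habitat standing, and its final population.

Closure order: Elkhorn, Cedarfen, Dunmere, Briarlake, Greywater, Juniper
Last habitat: Fernhollow with 90 animals

Round 1: Briarlake=10 Cedarfen=14 Dunmere=19 Elkhorn=20 Fernhollow=8 Greywater=7 Juniper=12 → close Elkhorn (overflow 9)
  20÷6 = 3 each, +1 to first 2
Round 2: Briarlake=14 Cedarfen=18 Dunmere=22 Fernhollow=11 Greywater=10 Juniper=15 → close Cedarfen (overflow 12)
  18÷5 = 3 each, +1 to first 3
Round 3: Briarlake=18 Dunmere=26 Fernhollow=15 Greywater=13 Juniper=18 → close Dunmere (overflow 13)
  26÷4 = 6 each, +1 to first 2
Round 4: Briarlake=25 Fernhollow=22 Greywater=19 Juniper=24 → close Briarlake (overflow 16)
  25÷3 = 8 each, +1 to first 1
Round 5: Fernhollow=31 Greywater=27 Juniper=32 → close Greywater (overflow 21)
  27÷2 = 13 each, +1 to first 1
Round 6: Fernhollow=45 Juniper=45 → close Juniper (overflow 34)
  45÷1 = 45 each, +1 to first 0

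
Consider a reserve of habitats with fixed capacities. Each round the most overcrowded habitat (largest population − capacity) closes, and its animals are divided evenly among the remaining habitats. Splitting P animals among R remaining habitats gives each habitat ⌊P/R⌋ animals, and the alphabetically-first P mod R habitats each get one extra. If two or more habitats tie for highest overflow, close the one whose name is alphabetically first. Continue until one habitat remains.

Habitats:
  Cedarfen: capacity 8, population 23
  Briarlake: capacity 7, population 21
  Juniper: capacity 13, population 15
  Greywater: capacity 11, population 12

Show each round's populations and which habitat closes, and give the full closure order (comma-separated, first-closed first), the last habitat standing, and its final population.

Round 1: Briarlake=21 Cedarfen=23 Greywater=12 Juniper=15 → close Cedarfen (overflow 15)
  23÷3 = 7 each, +1 to first 2
Round 2: Briarlake=29 Greywater=20 Juniper=22 → close Briarlake (overflow 22)
  29÷2 = 14 each, +1 to first 1
Round 3: Greywater=35 Juniper=36 → close Greywater (overflow 24)
  35÷1 = 35 each, +1 to first 0

Closure order: Cedarfen, Briarlake, Greywater
Last habitat: Juniper with 71 animals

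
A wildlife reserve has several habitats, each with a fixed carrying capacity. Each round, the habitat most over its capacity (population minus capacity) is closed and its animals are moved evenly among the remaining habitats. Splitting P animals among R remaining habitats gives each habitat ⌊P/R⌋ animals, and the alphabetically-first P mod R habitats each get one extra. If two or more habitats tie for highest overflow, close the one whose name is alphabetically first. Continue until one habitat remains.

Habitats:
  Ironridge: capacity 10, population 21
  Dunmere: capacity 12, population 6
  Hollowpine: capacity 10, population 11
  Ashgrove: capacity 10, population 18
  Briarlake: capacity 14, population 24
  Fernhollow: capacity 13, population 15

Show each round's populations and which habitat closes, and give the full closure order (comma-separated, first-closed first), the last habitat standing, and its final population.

Closure order: Ironridge, Briarlake, Ashgrove, Fernhollow, Hollowpine
Last habitat: Dunmere with 95 animals

Round 1: Ashgrove=18 Briarlake=24 Dunmere=6 Fernhollow=15 Hollowpine=11 Ironridge=21 → close Ironridge (overflow 11)
  21÷5 = 4 each, +1 to first 1
Round 2: Ashgrove=23 Briarlake=28 Dunmere=10 Fernhollow=19 Hollowpine=15 → close Briarlake (overflow 14)
  28÷4 = 7 each, +1 to first 0
Round 3: Ashgrove=30 Dunmere=17 Fernhollow=26 Hollowpine=22 → close Ashgrove (overflow 20)
  30÷3 = 10 each, +1 to first 0
Round 4: Dunmere=27 Fernhollow=36 Hollowpine=32 → close Fernhollow (overflow 23)
  36÷2 = 18 each, +1 to first 0
Round 5: Dunmere=45 Hollowpine=50 → close Hollowpine (overflow 40)
  50÷1 = 50 each, +1 to first 0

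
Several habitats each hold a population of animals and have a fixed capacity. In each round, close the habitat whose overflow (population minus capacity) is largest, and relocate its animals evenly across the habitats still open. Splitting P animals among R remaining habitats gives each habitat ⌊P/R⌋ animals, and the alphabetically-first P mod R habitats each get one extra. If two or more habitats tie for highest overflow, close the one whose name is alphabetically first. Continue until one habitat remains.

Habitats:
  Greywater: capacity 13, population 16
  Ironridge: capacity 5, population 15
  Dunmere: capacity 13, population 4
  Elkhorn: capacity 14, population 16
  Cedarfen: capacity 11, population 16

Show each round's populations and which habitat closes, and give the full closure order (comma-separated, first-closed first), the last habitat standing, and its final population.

Round 1: Cedarfen=16 Dunmere=4 Elkhorn=16 Greywater=16 Ironridge=15 → close Ironridge (overflow 10)
  15÷4 = 3 each, +1 to first 3
Round 2: Cedarfen=20 Dunmere=8 Elkhorn=20 Greywater=19 → close Cedarfen (overflow 9)
  20÷3 = 6 each, +1 to first 2
Round 3: Dunmere=15 Elkhorn=27 Greywater=25 → close Elkhorn (overflow 13)
  27÷2 = 13 each, +1 to first 1
Round 4: Dunmere=29 Greywater=38 → close Greywater (overflow 25)
  38÷1 = 38 each, +1 to first 0

Closure order: Ironridge, Cedarfen, Elkhorn, Greywater
Last habitat: Dunmere with 67 animals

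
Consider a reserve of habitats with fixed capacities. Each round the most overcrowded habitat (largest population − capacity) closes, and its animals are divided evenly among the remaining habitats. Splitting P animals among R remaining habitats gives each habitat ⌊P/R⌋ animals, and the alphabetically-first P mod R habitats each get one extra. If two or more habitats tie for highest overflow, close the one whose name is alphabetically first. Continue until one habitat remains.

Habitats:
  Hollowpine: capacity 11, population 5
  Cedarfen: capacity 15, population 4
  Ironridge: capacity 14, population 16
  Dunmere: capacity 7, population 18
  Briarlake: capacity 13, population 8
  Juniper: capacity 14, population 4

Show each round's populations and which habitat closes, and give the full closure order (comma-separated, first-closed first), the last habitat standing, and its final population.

Round 1: Briarlake=8 Cedarfen=4 Dunmere=18 Hollowpine=5 Ironridge=16 Juniper=4 → close Dunmere (overflow 11)
  18÷5 = 3 each, +1 to first 3
Round 2: Briarlake=12 Cedarfen=8 Hollowpine=9 Ironridge=19 Juniper=7 → close Ironridge (overflow 5)
  19÷4 = 4 each, +1 to first 3
Round 3: Briarlake=17 Cedarfen=13 Hollowpine=14 Juniper=11 → close Briarlake (overflow 4)
  17÷3 = 5 each, +1 to first 2
Round 4: Cedarfen=19 Hollowpine=20 Juniper=16 → close Hollowpine (overflow 9)
  20÷2 = 10 each, +1 to first 0
Round 5: Cedarfen=29 Juniper=26 → close Cedarfen (overflow 14)
  29÷1 = 29 each, +1 to first 0

Closure order: Dunmere, Ironridge, Briarlake, Hollowpine, Cedarfen
Last habitat: Juniper with 55 animals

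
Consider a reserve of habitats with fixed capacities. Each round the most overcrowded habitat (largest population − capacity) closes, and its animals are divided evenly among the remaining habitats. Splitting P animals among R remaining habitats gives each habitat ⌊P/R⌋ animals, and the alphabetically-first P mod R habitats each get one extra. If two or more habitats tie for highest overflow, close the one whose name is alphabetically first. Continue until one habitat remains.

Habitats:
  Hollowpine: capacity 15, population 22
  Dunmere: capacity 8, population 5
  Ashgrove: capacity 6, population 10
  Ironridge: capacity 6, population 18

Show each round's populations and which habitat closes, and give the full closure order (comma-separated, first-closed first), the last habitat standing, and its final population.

Closure order: Ironridge, Hollowpine, Ashgrove
Last habitat: Dunmere with 55 animals

Round 1: Ashgrove=10 Dunmere=5 Hollowpine=22 Ironridge=18 → close Ironridge (overflow 12)
  18÷3 = 6 each, +1 to first 0
Round 2: Ashgrove=16 Dunmere=11 Hollowpine=28 → close Hollowpine (overflow 13)
  28÷2 = 14 each, +1 to first 0
Round 3: Ashgrove=30 Dunmere=25 → close Ashgrove (overflow 24)
  30÷1 = 30 each, +1 to first 0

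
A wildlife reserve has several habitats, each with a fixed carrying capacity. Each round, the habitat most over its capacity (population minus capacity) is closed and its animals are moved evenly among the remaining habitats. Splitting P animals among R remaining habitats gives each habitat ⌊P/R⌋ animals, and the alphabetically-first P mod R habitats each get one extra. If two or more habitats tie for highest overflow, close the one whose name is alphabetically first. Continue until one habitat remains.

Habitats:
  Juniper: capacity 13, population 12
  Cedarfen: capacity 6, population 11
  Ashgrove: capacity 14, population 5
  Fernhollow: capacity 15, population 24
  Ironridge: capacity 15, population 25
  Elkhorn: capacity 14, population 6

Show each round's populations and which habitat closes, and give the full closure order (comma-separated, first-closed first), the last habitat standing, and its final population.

Closure order: Ironridge, Fernhollow, Cedarfen, Juniper, Ashgrove
Last habitat: Elkhorn with 83 animals

Round 1: Ashgrove=5 Cedarfen=11 Elkhorn=6 Fernhollow=24 Ironridge=25 Juniper=12 → close Ironridge (overflow 10)
  25÷5 = 5 each, +1 to first 0
Round 2: Ashgrove=10 Cedarfen=16 Elkhorn=11 Fernhollow=29 Juniper=17 → close Fernhollow (overflow 14)
  29÷4 = 7 each, +1 to first 1
Round 3: Ashgrove=18 Cedarfen=23 Elkhorn=18 Juniper=24 → close Cedarfen (overflow 17)
  23÷3 = 7 each, +1 to first 2
Round 4: Ashgrove=26 Elkhorn=26 Juniper=31 → close Juniper (overflow 18)
  31÷2 = 15 each, +1 to first 1
Round 5: Ashgrove=42 Elkhorn=41 → close Ashgrove (overflow 28)
  42÷1 = 42 each, +1 to first 0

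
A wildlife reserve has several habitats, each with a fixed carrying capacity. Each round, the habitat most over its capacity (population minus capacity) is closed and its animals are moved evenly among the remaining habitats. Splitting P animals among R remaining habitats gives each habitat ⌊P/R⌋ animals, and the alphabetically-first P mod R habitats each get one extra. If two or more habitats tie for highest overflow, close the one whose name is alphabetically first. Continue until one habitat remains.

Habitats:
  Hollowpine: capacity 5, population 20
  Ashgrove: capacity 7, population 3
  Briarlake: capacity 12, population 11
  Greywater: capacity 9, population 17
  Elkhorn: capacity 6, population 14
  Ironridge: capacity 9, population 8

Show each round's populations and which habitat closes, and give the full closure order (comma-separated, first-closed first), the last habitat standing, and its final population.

Round 1: Ashgrove=3 Briarlake=11 Elkhorn=14 Greywater=17 Hollowpine=20 Ironridge=8 → close Hollowpine (overflow 15)
  20÷5 = 4 each, +1 to first 0
Round 2: Ashgrove=7 Briarlake=15 Elkhorn=18 Greywater=21 Ironridge=12 → close Elkhorn (overflow 12)
  18÷4 = 4 each, +1 to first 2
Round 3: Ashgrove=12 Briarlake=20 Greywater=25 Ironridge=16 → close Greywater (overflow 16)
  25÷3 = 8 each, +1 to first 1
Round 4: Ashgrove=21 Briarlake=28 Ironridge=24 → close Briarlake (overflow 16)
  28÷2 = 14 each, +1 to first 0
Round 5: Ashgrove=35 Ironridge=38 → close Ironridge (overflow 29)
  38÷1 = 38 each, +1 to first 0

Closure order: Hollowpine, Elkhorn, Greywater, Briarlake, Ironridge
Last habitat: Ashgrove with 73 animals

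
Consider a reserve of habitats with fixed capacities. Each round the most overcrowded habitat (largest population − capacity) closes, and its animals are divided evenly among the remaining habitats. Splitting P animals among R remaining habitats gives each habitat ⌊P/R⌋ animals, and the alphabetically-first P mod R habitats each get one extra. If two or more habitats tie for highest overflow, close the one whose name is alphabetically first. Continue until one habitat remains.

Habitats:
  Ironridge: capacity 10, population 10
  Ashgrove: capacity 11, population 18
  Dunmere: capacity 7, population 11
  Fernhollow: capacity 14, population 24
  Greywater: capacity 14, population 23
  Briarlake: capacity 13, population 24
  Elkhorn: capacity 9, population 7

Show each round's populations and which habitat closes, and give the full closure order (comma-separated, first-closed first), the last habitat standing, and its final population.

Closure order: Briarlake, Fernhollow, Greywater, Ashgrove, Dunmere, Elkhorn
Last habitat: Ironridge with 117 animals

Round 1: Ashgrove=18 Briarlake=24 Dunmere=11 Elkhorn=7 Fernhollow=24 Greywater=23 Ironridge=10 → close Briarlake (overflow 11)
  24÷6 = 4 each, +1 to first 0
Round 2: Ashgrove=22 Dunmere=15 Elkhorn=11 Fernhollow=28 Greywater=27 Ironridge=14 → close Fernhollow (overflow 14)
  28÷5 = 5 each, +1 to first 3
Round 3: Ashgrove=28 Dunmere=21 Elkhorn=17 Greywater=32 Ironridge=19 → close Greywater (overflow 18)
  32÷4 = 8 each, +1 to first 0
Round 4: Ashgrove=36 Dunmere=29 Elkhorn=25 Ironridge=27 → close Ashgrove (overflow 25)
  36÷3 = 12 each, +1 to first 0
Round 5: Dunmere=41 Elkhorn=37 Ironridge=39 → close Dunmere (overflow 34)
  41÷2 = 20 each, +1 to first 1
Round 6: Elkhorn=58 Ironridge=59 → close Elkhorn (overflow 49)
  58÷1 = 58 each, +1 to first 0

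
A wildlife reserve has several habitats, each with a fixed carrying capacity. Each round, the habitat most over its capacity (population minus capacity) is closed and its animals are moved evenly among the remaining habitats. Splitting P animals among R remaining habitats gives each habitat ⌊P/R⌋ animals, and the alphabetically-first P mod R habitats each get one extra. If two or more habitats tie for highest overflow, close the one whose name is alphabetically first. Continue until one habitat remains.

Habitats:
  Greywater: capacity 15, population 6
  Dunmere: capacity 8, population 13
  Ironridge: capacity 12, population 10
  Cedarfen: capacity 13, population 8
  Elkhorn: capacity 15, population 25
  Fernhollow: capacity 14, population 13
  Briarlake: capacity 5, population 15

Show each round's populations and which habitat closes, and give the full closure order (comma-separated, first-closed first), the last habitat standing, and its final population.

Round 1: Briarlake=15 Cedarfen=8 Dunmere=13 Elkhorn=25 Fernhollow=13 Greywater=6 Ironridge=10 → close Briarlake (overflow 10)
  15÷6 = 2 each, +1 to first 3
Round 2: Cedarfen=11 Dunmere=16 Elkhorn=28 Fernhollow=15 Greywater=8 Ironridge=12 → close Elkhorn (overflow 13)
  28÷5 = 5 each, +1 to first 3
Round 3: Cedarfen=17 Dunmere=22 Fernhollow=21 Greywater=13 Ironridge=17 → close Dunmere (overflow 14)
  22÷4 = 5 each, +1 to first 2
Round 4: Cedarfen=23 Fernhollow=27 Greywater=18 Ironridge=22 → close Fernhollow (overflow 13)
  27÷3 = 9 each, +1 to first 0
Round 5: Cedarfen=32 Greywater=27 Ironridge=31 → close Cedarfen (overflow 19)
  32÷2 = 16 each, +1 to first 0
Round 6: Greywater=43 Ironridge=47 → close Ironridge (overflow 35)
  47÷1 = 47 each, +1 to first 0

Closure order: Briarlake, Elkhorn, Dunmere, Fernhollow, Cedarfen, Ironridge
Last habitat: Greywater with 90 animals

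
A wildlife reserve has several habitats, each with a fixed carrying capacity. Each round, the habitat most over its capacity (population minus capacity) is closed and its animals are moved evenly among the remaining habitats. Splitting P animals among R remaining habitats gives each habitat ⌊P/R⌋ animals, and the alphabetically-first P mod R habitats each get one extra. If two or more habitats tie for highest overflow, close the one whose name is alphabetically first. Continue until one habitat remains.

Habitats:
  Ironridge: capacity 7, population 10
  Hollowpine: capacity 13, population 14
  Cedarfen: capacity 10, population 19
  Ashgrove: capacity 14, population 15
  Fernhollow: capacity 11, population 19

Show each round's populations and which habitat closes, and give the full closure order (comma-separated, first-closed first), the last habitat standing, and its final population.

Round 1: Ashgrove=15 Cedarfen=19 Fernhollow=19 Hollowpine=14 Ironridge=10 → close Cedarfen (overflow 9)
  19÷4 = 4 each, +1 to first 3
Round 2: Ashgrove=20 Fernhollow=24 Hollowpine=19 Ironridge=14 → close Fernhollow (overflow 13)
  24÷3 = 8 each, +1 to first 0
Round 3: Ashgrove=28 Hollowpine=27 Ironridge=22 → close Ironridge (overflow 15)
  22÷2 = 11 each, +1 to first 0
Round 4: Ashgrove=39 Hollowpine=38 → close Ashgrove (overflow 25)
  39÷1 = 39 each, +1 to first 0

Closure order: Cedarfen, Fernhollow, Ironridge, Ashgrove
Last habitat: Hollowpine with 77 animals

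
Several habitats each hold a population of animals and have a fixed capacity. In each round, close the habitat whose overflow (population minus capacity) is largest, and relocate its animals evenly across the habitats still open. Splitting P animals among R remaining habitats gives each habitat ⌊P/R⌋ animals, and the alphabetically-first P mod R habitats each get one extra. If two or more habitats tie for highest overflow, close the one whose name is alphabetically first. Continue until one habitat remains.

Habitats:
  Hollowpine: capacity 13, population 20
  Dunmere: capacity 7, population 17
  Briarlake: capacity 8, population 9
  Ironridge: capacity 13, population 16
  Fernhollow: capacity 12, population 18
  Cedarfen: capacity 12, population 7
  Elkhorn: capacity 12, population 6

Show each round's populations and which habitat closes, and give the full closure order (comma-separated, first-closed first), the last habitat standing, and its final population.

Round 1: Briarlake=9 Cedarfen=7 Dunmere=17 Elkhorn=6 Fernhollow=18 Hollowpine=20 Ironridge=16 → close Dunmere (overflow 10)
  17÷6 = 2 each, +1 to first 5
Round 2: Briarlake=12 Cedarfen=10 Elkhorn=9 Fernhollow=21 Hollowpine=23 Ironridge=18 → close Hollowpine (overflow 10)
  23÷5 = 4 each, +1 to first 3
Round 3: Briarlake=17 Cedarfen=15 Elkhorn=14 Fernhollow=25 Ironridge=22 → close Fernhollow (overflow 13)
  25÷4 = 6 each, +1 to first 1
Round 4: Briarlake=24 Cedarfen=21 Elkhorn=20 Ironridge=28 → close Briarlake (overflow 16)
  24÷3 = 8 each, +1 to first 0
Round 5: Cedarfen=29 Elkhorn=28 Ironridge=36 → close Ironridge (overflow 23)
  36÷2 = 18 each, +1 to first 0
Round 6: Cedarfen=47 Elkhorn=46 → close Cedarfen (overflow 35)
  47÷1 = 47 each, +1 to first 0

Closure order: Dunmere, Hollowpine, Fernhollow, Briarlake, Ironridge, Cedarfen
Last habitat: Elkhorn with 93 animals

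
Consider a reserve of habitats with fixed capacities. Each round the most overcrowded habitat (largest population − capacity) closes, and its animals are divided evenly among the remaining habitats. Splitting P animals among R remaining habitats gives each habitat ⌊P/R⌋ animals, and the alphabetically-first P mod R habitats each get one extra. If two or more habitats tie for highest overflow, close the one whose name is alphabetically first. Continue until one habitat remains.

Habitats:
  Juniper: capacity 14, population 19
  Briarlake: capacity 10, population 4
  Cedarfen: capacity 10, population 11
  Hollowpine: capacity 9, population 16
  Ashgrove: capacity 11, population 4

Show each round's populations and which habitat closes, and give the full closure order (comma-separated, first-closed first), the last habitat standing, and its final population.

Round 1: Ashgrove=4 Briarlake=4 Cedarfen=11 Hollowpine=16 Juniper=19 → close Hollowpine (overflow 7)
  16÷4 = 4 each, +1 to first 0
Round 2: Ashgrove=8 Briarlake=8 Cedarfen=15 Juniper=23 → close Juniper (overflow 9)
  23÷3 = 7 each, +1 to first 2
Round 3: Ashgrove=16 Briarlake=16 Cedarfen=22 → close Cedarfen (overflow 12)
  22÷2 = 11 each, +1 to first 0
Round 4: Ashgrove=27 Briarlake=27 → close Briarlake (overflow 17)
  27÷1 = 27 each, +1 to first 0

Closure order: Hollowpine, Juniper, Cedarfen, Briarlake
Last habitat: Ashgrove with 54 animals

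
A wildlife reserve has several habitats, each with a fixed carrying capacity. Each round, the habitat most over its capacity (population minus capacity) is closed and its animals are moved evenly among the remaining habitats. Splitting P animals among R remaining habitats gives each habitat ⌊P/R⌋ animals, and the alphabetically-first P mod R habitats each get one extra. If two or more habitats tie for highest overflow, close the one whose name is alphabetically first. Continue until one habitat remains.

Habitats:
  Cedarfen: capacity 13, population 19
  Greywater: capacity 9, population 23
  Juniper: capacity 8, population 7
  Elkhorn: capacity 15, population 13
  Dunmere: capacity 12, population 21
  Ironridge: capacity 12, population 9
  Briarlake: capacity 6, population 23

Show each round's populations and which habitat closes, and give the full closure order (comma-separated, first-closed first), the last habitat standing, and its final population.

Round 1: Briarlake=23 Cedarfen=19 Dunmere=21 Elkhorn=13 Greywater=23 Ironridge=9 Juniper=7 → close Briarlake (overflow 17)
  23÷6 = 3 each, +1 to first 5
Round 2: Cedarfen=23 Dunmere=25 Elkhorn=17 Greywater=27 Ironridge=13 Juniper=10 → close Greywater (overflow 18)
  27÷5 = 5 each, +1 to first 2
Round 3: Cedarfen=29 Dunmere=31 Elkhorn=22 Ironridge=18 Juniper=15 → close Dunmere (overflow 19)
  31÷4 = 7 each, +1 to first 3
Round 4: Cedarfen=37 Elkhorn=30 Ironridge=26 Juniper=22 → close Cedarfen (overflow 24)
  37÷3 = 12 each, +1 to first 1
Round 5: Elkhorn=43 Ironridge=38 Juniper=34 → close Elkhorn (overflow 28)
  43÷2 = 21 each, +1 to first 1
Round 6: Ironridge=60 Juniper=55 → close Ironridge (overflow 48)
  60÷1 = 60 each, +1 to first 0

Closure order: Briarlake, Greywater, Dunmere, Cedarfen, Elkhorn, Ironridge
Last habitat: Juniper with 115 animals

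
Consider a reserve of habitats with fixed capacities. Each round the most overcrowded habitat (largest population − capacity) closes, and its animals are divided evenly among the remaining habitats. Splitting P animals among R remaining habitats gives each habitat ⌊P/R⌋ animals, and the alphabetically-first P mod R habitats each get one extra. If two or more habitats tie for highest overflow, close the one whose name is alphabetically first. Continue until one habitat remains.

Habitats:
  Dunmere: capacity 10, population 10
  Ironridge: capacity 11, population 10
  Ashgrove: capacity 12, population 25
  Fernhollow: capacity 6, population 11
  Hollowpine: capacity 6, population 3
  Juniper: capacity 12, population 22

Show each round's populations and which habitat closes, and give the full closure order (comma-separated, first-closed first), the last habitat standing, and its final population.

Closure order: Ashgrove, Juniper, Fernhollow, Dunmere, Hollowpine
Last habitat: Ironridge with 81 animals

Round 1: Ashgrove=25 Dunmere=10 Fernhollow=11 Hollowpine=3 Ironridge=10 Juniper=22 → close Ashgrove (overflow 13)
  25÷5 = 5 each, +1 to first 0
Round 2: Dunmere=15 Fernhollow=16 Hollowpine=8 Ironridge=15 Juniper=27 → close Juniper (overflow 15)
  27÷4 = 6 each, +1 to first 3
Round 3: Dunmere=22 Fernhollow=23 Hollowpine=15 Ironridge=21 → close Fernhollow (overflow 17)
  23÷3 = 7 each, +1 to first 2
Round 4: Dunmere=30 Hollowpine=23 Ironridge=28 → close Dunmere (overflow 20)
  30÷2 = 15 each, +1 to first 0
Round 5: Hollowpine=38 Ironridge=43 → close Hollowpine (overflow 32)
  38÷1 = 38 each, +1 to first 0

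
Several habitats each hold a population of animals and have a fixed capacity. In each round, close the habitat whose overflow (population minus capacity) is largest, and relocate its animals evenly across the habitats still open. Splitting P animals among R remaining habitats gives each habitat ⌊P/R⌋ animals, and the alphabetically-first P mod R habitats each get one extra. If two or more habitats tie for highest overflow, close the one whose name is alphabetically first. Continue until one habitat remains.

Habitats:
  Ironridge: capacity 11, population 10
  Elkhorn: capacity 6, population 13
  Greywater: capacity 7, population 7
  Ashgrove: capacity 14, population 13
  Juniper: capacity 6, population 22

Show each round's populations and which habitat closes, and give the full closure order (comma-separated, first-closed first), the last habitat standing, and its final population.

Round 1: Ashgrove=13 Elkhorn=13 Greywater=7 Ironridge=10 Juniper=22 → close Juniper (overflow 16)
  22÷4 = 5 each, +1 to first 2
Round 2: Ashgrove=19 Elkhorn=19 Greywater=12 Ironridge=15 → close Elkhorn (overflow 13)
  19÷3 = 6 each, +1 to first 1
Round 3: Ashgrove=26 Greywater=18 Ironridge=21 → close Ashgrove (overflow 12)
  26÷2 = 13 each, +1 to first 0
Round 4: Greywater=31 Ironridge=34 → close Greywater (overflow 24)
  31÷1 = 31 each, +1 to first 0

Closure order: Juniper, Elkhorn, Ashgrove, Greywater
Last habitat: Ironridge with 65 animals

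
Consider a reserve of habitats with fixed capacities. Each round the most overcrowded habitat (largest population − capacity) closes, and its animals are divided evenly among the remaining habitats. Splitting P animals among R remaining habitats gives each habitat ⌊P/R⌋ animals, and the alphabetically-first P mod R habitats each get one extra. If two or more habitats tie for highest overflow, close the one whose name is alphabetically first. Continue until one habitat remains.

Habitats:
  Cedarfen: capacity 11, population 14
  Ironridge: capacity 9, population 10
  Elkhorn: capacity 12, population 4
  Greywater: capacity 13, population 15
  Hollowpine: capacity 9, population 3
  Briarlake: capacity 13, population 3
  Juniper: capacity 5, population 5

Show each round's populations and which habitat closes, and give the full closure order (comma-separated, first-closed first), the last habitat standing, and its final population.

Closure order: Cedarfen, Greywater, Ironridge, Juniper, Elkhorn, Briarlake
Last habitat: Hollowpine with 54 animals

Round 1: Briarlake=3 Cedarfen=14 Elkhorn=4 Greywater=15 Hollowpine=3 Ironridge=10 Juniper=5 → close Cedarfen (overflow 3)
  14÷6 = 2 each, +1 to first 2
Round 2: Briarlake=6 Elkhorn=7 Greywater=17 Hollowpine=5 Ironridge=12 Juniper=7 → close Greywater (overflow 4)
  17÷5 = 3 each, +1 to first 2
Round 3: Briarlake=10 Elkhorn=11 Hollowpine=8 Ironridge=15 Juniper=10 → close Ironridge (overflow 6)
  15÷4 = 3 each, +1 to first 3
Round 4: Briarlake=14 Elkhorn=15 Hollowpine=12 Juniper=13 → close Juniper (overflow 8)
  13÷3 = 4 each, +1 to first 1
Round 5: Briarlake=19 Elkhorn=19 Hollowpine=16 → close Elkhorn (overflow 7)
  19÷2 = 9 each, +1 to first 1
Round 6: Briarlake=29 Hollowpine=25 → close Briarlake (overflow 16)
  29÷1 = 29 each, +1 to first 0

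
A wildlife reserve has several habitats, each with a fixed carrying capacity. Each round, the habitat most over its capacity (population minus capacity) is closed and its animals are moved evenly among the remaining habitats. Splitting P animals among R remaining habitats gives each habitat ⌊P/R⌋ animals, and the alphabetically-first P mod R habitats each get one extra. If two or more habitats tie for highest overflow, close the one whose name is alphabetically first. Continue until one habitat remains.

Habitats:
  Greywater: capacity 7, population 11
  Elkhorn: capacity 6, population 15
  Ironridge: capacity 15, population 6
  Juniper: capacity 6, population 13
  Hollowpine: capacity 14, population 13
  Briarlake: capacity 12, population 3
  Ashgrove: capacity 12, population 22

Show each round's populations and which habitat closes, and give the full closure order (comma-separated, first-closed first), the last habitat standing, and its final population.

Round 1: Ashgrove=22 Briarlake=3 Elkhorn=15 Greywater=11 Hollowpine=13 Ironridge=6 Juniper=13 → close Ashgrove (overflow 10)
  22÷6 = 3 each, +1 to first 4
Round 2: Briarlake=7 Elkhorn=19 Greywater=15 Hollowpine=17 Ironridge=9 Juniper=16 → close Elkhorn (overflow 13)
  19÷5 = 3 each, +1 to first 4
Round 3: Briarlake=11 Greywater=19 Hollowpine=21 Ironridge=13 Juniper=19 → close Juniper (overflow 13)
  19÷4 = 4 each, +1 to first 3
Round 4: Briarlake=16 Greywater=24 Hollowpine=26 Ironridge=17 → close Greywater (overflow 17)
  24÷3 = 8 each, +1 to first 0
Round 5: Briarlake=24 Hollowpine=34 Ironridge=25 → close Hollowpine (overflow 20)
  34÷2 = 17 each, +1 to first 0
Round 6: Briarlake=41 Ironridge=42 → close Briarlake (overflow 29)
  41÷1 = 41 each, +1 to first 0

Closure order: Ashgrove, Elkhorn, Juniper, Greywater, Hollowpine, Briarlake
Last habitat: Ironridge with 83 animals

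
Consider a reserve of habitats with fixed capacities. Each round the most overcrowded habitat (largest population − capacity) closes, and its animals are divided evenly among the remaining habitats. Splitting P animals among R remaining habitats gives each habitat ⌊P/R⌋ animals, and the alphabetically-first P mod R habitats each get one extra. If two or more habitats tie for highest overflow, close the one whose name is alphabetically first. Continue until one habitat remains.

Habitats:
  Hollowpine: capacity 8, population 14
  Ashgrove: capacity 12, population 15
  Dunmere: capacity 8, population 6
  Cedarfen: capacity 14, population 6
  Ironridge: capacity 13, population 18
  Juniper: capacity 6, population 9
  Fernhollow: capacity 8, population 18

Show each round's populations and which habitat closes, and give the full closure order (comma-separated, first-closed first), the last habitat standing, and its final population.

Round 1: Ashgrove=15 Cedarfen=6 Dunmere=6 Fernhollow=18 Hollowpine=14 Ironridge=18 Juniper=9 → close Fernhollow (overflow 10)
  18÷6 = 3 each, +1 to first 0
Round 2: Ashgrove=18 Cedarfen=9 Dunmere=9 Hollowpine=17 Ironridge=21 Juniper=12 → close Hollowpine (overflow 9)
  17÷5 = 3 each, +1 to first 2
Round 3: Ashgrove=22 Cedarfen=13 Dunmere=12 Ironridge=24 Juniper=15 → close Ironridge (overflow 11)
  24÷4 = 6 each, +1 to first 0
Round 4: Ashgrove=28 Cedarfen=19 Dunmere=18 Juniper=21 → close Ashgrove (overflow 16)
  28÷3 = 9 each, +1 to first 1
Round 5: Cedarfen=29 Dunmere=27 Juniper=30 → close Juniper (overflow 24)
  30÷2 = 15 each, +1 to first 0
Round 6: Cedarfen=44 Dunmere=42 → close Dunmere (overflow 34)
  42÷1 = 42 each, +1 to first 0

Closure order: Fernhollow, Hollowpine, Ironridge, Ashgrove, Juniper, Dunmere
Last habitat: Cedarfen with 86 animals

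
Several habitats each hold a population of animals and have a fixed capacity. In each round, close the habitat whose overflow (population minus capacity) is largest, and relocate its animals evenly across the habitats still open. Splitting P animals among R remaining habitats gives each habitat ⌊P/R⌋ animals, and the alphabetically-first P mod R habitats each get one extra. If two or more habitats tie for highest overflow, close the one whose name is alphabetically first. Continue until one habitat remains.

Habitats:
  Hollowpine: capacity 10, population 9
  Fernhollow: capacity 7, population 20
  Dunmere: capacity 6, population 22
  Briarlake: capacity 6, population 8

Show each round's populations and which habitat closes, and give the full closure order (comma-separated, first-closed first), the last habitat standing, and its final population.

Round 1: Briarlake=8 Dunmere=22 Fernhollow=20 Hollowpine=9 → close Dunmere (overflow 16)
  22÷3 = 7 each, +1 to first 1
Round 2: Briarlake=16 Fernhollow=27 Hollowpine=16 → close Fernhollow (overflow 20)
  27÷2 = 13 each, +1 to first 1
Round 3: Briarlake=30 Hollowpine=29 → close Briarlake (overflow 24)
  30÷1 = 30 each, +1 to first 0

Closure order: Dunmere, Fernhollow, Briarlake
Last habitat: Hollowpine with 59 animals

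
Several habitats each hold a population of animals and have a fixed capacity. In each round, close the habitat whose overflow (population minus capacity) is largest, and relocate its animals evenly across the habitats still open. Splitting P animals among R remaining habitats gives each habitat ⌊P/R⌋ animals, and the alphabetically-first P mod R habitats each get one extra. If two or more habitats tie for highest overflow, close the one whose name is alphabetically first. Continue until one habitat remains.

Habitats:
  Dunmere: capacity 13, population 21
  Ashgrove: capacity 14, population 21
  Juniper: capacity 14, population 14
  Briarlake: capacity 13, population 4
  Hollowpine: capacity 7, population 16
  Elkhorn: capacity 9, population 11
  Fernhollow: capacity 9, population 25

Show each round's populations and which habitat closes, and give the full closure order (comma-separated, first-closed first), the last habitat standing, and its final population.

Closure order: Fernhollow, Hollowpine, Ashgrove, Dunmere, Elkhorn, Juniper
Last habitat: Briarlake with 112 animals

Round 1: Ashgrove=21 Briarlake=4 Dunmere=21 Elkhorn=11 Fernhollow=25 Hollowpine=16 Juniper=14 → close Fernhollow (overflow 16)
  25÷6 = 4 each, +1 to first 1
Round 2: Ashgrove=26 Briarlake=8 Dunmere=25 Elkhorn=15 Hollowpine=20 Juniper=18 → close Hollowpine (overflow 13)
  20÷5 = 4 each, +1 to first 0
Round 3: Ashgrove=30 Briarlake=12 Dunmere=29 Elkhorn=19 Juniper=22 → close Ashgrove (overflow 16)
  30÷4 = 7 each, +1 to first 2
Round 4: Briarlake=20 Dunmere=37 Elkhorn=26 Juniper=29 → close Dunmere (overflow 24)
  37÷3 = 12 each, +1 to first 1
Round 5: Briarlake=33 Elkhorn=38 Juniper=41 → close Elkhorn (overflow 29)
  38÷2 = 19 each, +1 to first 0
Round 6: Briarlake=52 Juniper=60 → close Juniper (overflow 46)
  60÷1 = 60 each, +1 to first 0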